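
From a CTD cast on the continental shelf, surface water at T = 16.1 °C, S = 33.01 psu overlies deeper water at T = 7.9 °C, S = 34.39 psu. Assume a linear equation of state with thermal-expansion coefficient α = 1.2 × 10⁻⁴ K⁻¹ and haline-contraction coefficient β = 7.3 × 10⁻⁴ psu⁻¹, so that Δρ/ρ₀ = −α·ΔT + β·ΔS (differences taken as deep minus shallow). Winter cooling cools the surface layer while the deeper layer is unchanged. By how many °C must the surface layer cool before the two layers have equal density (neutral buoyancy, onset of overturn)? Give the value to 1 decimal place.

Neutral buoyancy requires Δρ = 0, i.e. −α(T_deep − T_surf′) + β(S_deep − S_surf) = 0.
T_surf′ = T_deep − (β/α)·ΔS = 7.9 − (7.3 × 10⁻⁴/1.2 × 10⁻⁴)·(+1.38) = -0.495 °C.
Cooling required: 16.1 − (-0.495) = 16.595 °C.

16.6 °C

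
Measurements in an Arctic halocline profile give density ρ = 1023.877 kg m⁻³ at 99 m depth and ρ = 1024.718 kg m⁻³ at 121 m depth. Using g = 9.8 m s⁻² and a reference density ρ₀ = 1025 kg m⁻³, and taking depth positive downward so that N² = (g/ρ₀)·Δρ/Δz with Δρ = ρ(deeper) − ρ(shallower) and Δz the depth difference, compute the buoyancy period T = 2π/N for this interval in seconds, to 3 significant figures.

Δρ = 1024.718 − 1023.877 = 0.841 kg m⁻³ over Δz = 121 − 99 = 22 m.
N² = (9.8/1025) × (0.841/22) = 3.6549 × 10⁻⁴ s⁻².
N = √(3.6549 × 10⁻⁴) = 0.019118 rad s⁻¹, so T = 2π/N = 328.65 s ≈ 329 s.

329 s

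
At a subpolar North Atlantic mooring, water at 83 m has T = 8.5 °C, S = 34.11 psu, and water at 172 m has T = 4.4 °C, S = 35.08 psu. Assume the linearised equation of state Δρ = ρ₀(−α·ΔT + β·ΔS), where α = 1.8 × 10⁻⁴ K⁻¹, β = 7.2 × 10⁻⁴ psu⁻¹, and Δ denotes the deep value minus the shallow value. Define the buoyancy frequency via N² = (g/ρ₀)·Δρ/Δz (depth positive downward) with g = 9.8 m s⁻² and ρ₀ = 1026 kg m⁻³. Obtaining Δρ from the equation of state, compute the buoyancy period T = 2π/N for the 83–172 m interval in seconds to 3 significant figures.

ΔT = -4.1 K, ΔS = +0.97 psu (deep − shallow).
Δρ/ρ₀ = −αΔT + βΔS = 7.38 × 10⁻⁴ + 6.984 × 10⁻⁴ = 1.4364 × 10⁻³, so Δρ ≈ 1.474 kg m⁻³.
N² = (g/ρ₀)·Δρ/Δz = g·(Δρ/ρ₀)/Δz = 9.8 × 1.4364 × 10⁻³ / 89 = 1.5817 × 10⁻⁴ s⁻².
N = √(1.5817 × 10⁻⁴) = 0.012577 rad s⁻¹ → T = 2π/N = 499.58 s ≈ 500 s.

500 s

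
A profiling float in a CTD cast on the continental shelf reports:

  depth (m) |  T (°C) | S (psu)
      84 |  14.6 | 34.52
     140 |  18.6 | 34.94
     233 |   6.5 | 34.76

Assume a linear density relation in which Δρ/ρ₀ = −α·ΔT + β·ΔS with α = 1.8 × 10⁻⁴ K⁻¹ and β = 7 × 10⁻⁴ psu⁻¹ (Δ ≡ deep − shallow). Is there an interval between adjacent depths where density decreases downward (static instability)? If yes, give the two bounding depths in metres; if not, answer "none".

84–140 m

Evaluate Δρ/ρ₀ = −αΔT + βΔS across each adjacent pair:
  84–140 m: −αΔT+βΔS = −(1.8 × 10⁻⁴)(+4.0)+(7 × 10⁻⁴)(+0.42) = -4.3 × 10⁻⁴ → UNSTABLE
  140–233 m: −αΔT+βΔS = −(1.8 × 10⁻⁴)(-12.1)+(7 × 10⁻⁴)(-0.18) = 2.1 × 10⁻³ → stable
The 84–140 m interval has Δρ < 0: lighter water underlies denser water.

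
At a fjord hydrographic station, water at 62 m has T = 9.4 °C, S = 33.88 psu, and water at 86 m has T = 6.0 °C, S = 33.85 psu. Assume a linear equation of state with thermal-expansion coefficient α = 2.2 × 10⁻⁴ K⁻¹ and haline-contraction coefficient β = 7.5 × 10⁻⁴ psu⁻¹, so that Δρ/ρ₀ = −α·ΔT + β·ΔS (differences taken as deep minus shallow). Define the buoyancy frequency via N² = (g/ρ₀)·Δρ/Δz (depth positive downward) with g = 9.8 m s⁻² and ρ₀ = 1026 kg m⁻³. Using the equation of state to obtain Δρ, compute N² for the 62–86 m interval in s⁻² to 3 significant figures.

2.96 × 10⁻⁴ s⁻²

ΔT = -3.4 K, ΔS = -0.03 psu (deep − shallow).
Δρ/ρ₀ = −αΔT + βΔS = 7.48 × 10⁻⁴ − 2.25 × 10⁻⁵ = 7.255 × 10⁻⁴, so Δρ ≈ 0.7444 kg m⁻³.
N² = (g/ρ₀)·Δρ/Δz = g·(Δρ/ρ₀)/Δz = 9.8 × 7.255 × 10⁻⁴ / 24 = 2.9625 × 10⁻⁴ s⁻² ≈ 2.96 × 10⁻⁴ s⁻².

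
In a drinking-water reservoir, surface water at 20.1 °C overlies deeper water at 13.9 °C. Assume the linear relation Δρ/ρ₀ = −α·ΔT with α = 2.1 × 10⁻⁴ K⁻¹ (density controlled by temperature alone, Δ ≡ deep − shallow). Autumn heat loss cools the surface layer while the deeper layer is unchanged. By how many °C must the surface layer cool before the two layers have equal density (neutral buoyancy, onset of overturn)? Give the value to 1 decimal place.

With temperature the only control, equal density requires T_surf′ = T_deep.
T_surf′ = 13.9 °C.
Cooling required: 20.1 − 13.9 = 6.2 °C.

6.2 °C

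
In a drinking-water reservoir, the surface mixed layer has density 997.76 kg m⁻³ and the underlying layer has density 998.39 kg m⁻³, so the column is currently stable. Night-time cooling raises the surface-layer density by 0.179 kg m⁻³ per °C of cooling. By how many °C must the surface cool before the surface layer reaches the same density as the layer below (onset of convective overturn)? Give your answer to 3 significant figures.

3.52 °C

Density deficit of the surface layer: 998.39 − 997.76 = 0.63 kg m⁻³.
Required change = 0.63 / 0.179 = 3.52 °C.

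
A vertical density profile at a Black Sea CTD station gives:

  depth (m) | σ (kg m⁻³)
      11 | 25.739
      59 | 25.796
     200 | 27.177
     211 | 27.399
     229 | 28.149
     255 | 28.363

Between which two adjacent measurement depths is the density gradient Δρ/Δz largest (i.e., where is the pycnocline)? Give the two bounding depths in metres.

Compute the density gradient over each adjacent pair:
  11–59 m: Δρ/Δz = 0.057/48 = 1.2 × 10⁻³ kg m⁻⁴
  59–200 m: Δρ/Δz = 1.381/141 = 9.8 × 10⁻³ kg m⁻⁴
  200–211 m: Δρ/Δz = 0.222/11 = 0.020 kg m⁻⁴
  211–229 m: Δρ/Δz = 0.750/18 = 0.042 kg m⁻⁴
  229–255 m: Δρ/Δz = 0.214/26 = 8.2 × 10⁻³ kg m⁻⁴
The largest gradient is in the 211–229 m interval — the pycnocline.

211–229 m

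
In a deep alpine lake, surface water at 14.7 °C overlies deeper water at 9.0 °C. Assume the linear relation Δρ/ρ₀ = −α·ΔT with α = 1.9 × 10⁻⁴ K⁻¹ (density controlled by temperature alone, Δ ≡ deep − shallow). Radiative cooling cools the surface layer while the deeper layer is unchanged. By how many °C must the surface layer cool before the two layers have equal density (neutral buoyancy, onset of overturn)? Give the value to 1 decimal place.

With temperature the only control, equal density requires T_surf′ = T_deep.
T_surf′ = 9.0 °C.
Cooling required: 14.7 − 9.0 = 5.7 °C.

5.7 °C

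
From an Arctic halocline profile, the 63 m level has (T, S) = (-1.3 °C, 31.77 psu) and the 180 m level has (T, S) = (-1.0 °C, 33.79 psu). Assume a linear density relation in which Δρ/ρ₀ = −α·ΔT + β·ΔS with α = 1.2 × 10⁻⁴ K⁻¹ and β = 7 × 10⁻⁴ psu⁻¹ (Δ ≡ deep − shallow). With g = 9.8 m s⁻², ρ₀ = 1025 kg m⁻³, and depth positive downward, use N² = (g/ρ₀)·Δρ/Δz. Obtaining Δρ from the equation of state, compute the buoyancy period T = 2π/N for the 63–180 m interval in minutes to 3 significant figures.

9.75 min

ΔT = +0.3 K, ΔS = +2.02 psu (deep − shallow).
Δρ/ρ₀ = −αΔT + βΔS = -3.60 × 10⁻⁵ + 1.414 × 10⁻³ = 1.378 × 10⁻³, so Δρ ≈ 1.412 kg m⁻³.
N² = (g/ρ₀)·Δρ/Δz = g·(Δρ/ρ₀)/Δz = 9.8 × 1.378 × 10⁻³ / 117 = 1.1542 × 10⁻⁴ s⁻².
N = √(1.1542 × 10⁻⁴) = 0.010743 rad s⁻¹ → T = 2π/N = 584.86 s = 9.7477 min ≈ 9.75 min.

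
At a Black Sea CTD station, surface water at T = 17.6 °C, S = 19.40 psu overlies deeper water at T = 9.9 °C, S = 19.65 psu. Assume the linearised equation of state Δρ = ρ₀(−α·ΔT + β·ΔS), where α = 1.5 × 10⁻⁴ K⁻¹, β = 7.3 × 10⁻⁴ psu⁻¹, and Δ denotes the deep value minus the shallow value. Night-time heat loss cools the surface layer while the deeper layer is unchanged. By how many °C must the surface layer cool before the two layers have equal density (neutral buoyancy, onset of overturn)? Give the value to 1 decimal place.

8.9 °C

Neutral buoyancy requires Δρ = 0, i.e. −α(T_deep − T_surf′) + β(S_deep − S_surf) = 0.
T_surf′ = T_deep − (β/α)·ΔS = 9.9 − (7.3 × 10⁻⁴/1.5 × 10⁻⁴)·(+0.25) = 8.683 °C.
Cooling required: 17.6 − (8.683) = 8.917 °C.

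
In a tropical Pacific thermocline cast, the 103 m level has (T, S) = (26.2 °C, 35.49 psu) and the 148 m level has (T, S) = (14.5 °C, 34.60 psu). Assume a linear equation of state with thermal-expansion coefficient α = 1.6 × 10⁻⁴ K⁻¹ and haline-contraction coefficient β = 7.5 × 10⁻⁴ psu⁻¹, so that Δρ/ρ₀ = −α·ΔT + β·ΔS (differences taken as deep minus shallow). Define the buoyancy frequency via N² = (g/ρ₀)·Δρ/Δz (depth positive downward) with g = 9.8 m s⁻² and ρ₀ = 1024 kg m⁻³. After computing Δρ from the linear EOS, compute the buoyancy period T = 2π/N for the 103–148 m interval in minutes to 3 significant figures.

ΔT = -11.7 K, ΔS = -0.89 psu (deep − shallow).
Δρ/ρ₀ = −αΔT + βΔS = 1.872 × 10⁻³ − 6.675 × 10⁻⁴ = 1.2045 × 10⁻³, so Δρ ≈ 1.233 kg m⁻³.
N² = (g/ρ₀)·Δρ/Δz = g·(Δρ/ρ₀)/Δz = 9.8 × 1.2045 × 10⁻³ / 45 = 2.6231 × 10⁻⁴ s⁻².
N = √(2.6231 × 10⁻⁴) = 0.016196 rad s⁻¹ → T = 2π/N = 387.95 s = 6.4658 min ≈ 6.47 min.

6.47 min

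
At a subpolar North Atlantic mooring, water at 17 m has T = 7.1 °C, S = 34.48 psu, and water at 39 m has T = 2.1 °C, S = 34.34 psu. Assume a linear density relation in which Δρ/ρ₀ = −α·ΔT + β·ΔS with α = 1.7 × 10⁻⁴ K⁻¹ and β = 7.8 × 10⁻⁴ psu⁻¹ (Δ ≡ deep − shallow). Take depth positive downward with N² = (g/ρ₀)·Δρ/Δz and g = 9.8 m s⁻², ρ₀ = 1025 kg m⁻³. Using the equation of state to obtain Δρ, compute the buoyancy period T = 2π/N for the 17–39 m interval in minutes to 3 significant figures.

5.76 min

ΔT = -5.0 K, ΔS = -0.14 psu (deep − shallow).
Δρ/ρ₀ = −αΔT + βΔS = 8.50 × 10⁻⁴ − 1.092 × 10⁻⁴ = 7.408 × 10⁻⁴, so Δρ ≈ 0.7593 kg m⁻³.
N² = (g/ρ₀)·Δρ/Δz = g·(Δρ/ρ₀)/Δz = 9.8 × 7.408 × 10⁻⁴ / 22 = 3.2999 × 10⁻⁴ s⁻².
N = √(3.2999 × 10⁻⁴) = 0.018166 rad s⁻¹ → T = 2π/N = 345.88 s = 5.7647 min ≈ 5.76 min.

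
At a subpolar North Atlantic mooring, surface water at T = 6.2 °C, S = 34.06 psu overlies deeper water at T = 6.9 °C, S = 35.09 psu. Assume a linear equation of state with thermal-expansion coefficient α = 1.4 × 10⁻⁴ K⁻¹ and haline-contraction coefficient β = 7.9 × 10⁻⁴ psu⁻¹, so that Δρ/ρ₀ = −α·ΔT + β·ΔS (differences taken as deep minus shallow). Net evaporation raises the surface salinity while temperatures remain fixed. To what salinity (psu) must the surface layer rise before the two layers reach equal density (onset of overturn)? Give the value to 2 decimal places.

34.97 psu

Neutral buoyancy requires −α(T_deep − T_surf) + β(S_deep − S_surf′) = 0.
S_surf′ = S_deep − (α/β)·ΔT = 35.09 − (1.4 × 10⁻⁴/7.9 × 10⁻⁴)·(+0.7) = 34.9659 psu.
Increase required: 34.9659 − 34.06 = 0.9059 psu.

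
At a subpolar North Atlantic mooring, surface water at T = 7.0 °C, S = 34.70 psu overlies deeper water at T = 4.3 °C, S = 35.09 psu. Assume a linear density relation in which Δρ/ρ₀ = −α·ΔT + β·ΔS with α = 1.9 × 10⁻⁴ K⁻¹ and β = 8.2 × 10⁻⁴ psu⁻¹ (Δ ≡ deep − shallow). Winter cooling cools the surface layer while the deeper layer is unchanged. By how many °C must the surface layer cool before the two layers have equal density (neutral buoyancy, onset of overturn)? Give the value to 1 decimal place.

4.4 °C

Neutral buoyancy requires Δρ = 0, i.e. −α(T_deep − T_surf′) + β(S_deep − S_surf) = 0.
T_surf′ = T_deep − (β/α)·ΔS = 4.3 − (8.2 × 10⁻⁴/1.9 × 10⁻⁴)·(+0.39) = 2.617 °C.
Cooling required: 7.0 − (2.617) = 4.383 °C.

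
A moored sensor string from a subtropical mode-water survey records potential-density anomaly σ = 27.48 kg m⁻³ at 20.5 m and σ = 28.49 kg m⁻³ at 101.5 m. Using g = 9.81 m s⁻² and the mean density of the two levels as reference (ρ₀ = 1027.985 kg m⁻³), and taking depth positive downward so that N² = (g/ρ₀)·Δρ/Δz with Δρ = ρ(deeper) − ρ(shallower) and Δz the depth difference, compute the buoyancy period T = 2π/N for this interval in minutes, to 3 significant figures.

9.60 min

Δρ = 1028.49 − 1027.48 = 1.01 kg m⁻³ over Δz = 101.5 − 20.5 = 81 m.
N² = (9.81/1027.985) × (1.01/81) = 1.1899 × 10⁻⁴ s⁻².
N = √(1.1899 × 10⁻⁴) = 0.010908 rad s⁻¹, so T = 2π/N = 576.02 s = 9.6003 min ≈ 9.60 min.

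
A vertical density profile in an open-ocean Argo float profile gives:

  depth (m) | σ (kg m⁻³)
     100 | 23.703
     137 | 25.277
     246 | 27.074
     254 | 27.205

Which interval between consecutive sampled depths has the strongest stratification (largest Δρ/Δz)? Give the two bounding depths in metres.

Compute the density gradient over each adjacent pair:
  100–137 m: Δρ/Δz = 1.574/37 = 0.043 kg m⁻⁴
  137–246 m: Δρ/Δz = 1.797/109 = 0.016 kg m⁻⁴
  246–254 m: Δρ/Δz = 0.131/8 = 0.016 kg m⁻⁴
The largest gradient is in the 100–137 m interval — the pycnocline.

100–137 m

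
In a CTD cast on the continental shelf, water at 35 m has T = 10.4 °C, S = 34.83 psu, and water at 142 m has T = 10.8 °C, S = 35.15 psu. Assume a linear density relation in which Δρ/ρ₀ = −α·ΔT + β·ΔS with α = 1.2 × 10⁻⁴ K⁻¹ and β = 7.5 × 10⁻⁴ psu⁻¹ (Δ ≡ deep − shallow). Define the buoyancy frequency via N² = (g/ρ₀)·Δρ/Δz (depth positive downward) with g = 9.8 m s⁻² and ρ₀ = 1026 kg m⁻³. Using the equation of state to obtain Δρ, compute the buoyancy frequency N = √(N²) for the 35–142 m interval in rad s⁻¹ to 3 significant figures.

4.19 × 10⁻³ rad s⁻¹

ΔT = +0.4 K, ΔS = +0.32 psu (deep − shallow).
Δρ/ρ₀ = −αΔT + βΔS = -4.80 × 10⁻⁵ + 2.40 × 10⁻⁴ = 1.92 × 10⁻⁴, so Δρ ≈ 0.1970 kg m⁻³.
N² = (g/ρ₀)·Δρ/Δz = g·(Δρ/ρ₀)/Δz = 9.8 × 1.92 × 10⁻⁴ / 107 = 1.7585 × 10⁻⁵ s⁻².
N = √(1.7585 × 10⁻⁵) = 4.1934 × 10⁻³ rad s⁻¹ ≈ 4.19 × 10⁻³ rad s⁻¹.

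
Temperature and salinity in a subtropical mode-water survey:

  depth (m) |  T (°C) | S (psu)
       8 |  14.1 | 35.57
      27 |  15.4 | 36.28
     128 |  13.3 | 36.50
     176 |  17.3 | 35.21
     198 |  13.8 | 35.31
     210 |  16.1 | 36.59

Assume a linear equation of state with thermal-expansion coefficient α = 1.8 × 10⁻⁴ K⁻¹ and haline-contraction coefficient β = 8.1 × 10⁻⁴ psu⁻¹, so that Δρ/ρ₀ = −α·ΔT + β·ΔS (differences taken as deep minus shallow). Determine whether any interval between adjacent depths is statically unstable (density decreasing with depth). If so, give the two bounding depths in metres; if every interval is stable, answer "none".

Evaluate Δρ/ρ₀ = −αΔT + βΔS across each adjacent pair:
  8–27 m: −αΔT+βΔS = −(1.8 × 10⁻⁴)(+1.3)+(8.1 × 10⁻⁴)(+0.71) = 3.4 × 10⁻⁴ → stable
  27–128 m: −αΔT+βΔS = −(1.8 × 10⁻⁴)(-2.1)+(8.1 × 10⁻⁴)(+0.22) = 5.6 × 10⁻⁴ → stable
  128–176 m: −αΔT+βΔS = −(1.8 × 10⁻⁴)(+4.0)+(8.1 × 10⁻⁴)(-1.29) = -1.8 × 10⁻³ → UNSTABLE
  176–198 m: −αΔT+βΔS = −(1.8 × 10⁻⁴)(-3.5)+(8.1 × 10⁻⁴)(+0.10) = 7.1 × 10⁻⁴ → stable
  198–210 m: −αΔT+βΔS = −(1.8 × 10⁻⁴)(+2.3)+(8.1 × 10⁻⁴)(+1.28) = 6.2 × 10⁻⁴ → stable
The 128–176 m interval has Δρ < 0: lighter water underlies denser water.

128–176 m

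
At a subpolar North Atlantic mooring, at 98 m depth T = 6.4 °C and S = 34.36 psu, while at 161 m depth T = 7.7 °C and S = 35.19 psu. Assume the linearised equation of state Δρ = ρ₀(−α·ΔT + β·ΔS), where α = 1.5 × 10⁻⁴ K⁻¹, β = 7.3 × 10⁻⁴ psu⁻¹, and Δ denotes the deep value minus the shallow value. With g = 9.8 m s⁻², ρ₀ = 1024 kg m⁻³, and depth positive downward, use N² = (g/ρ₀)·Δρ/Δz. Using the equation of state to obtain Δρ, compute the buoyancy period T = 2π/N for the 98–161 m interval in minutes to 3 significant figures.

13.1 min

ΔT = +1.3 K, ΔS = +0.83 psu (deep − shallow).
Δρ/ρ₀ = −αΔT + βΔS = -1.95 × 10⁻⁴ + 6.059 × 10⁻⁴ = 4.109 × 10⁻⁴, so Δρ ≈ 0.4208 kg m⁻³.
N² = (g/ρ₀)·Δρ/Δz = g·(Δρ/ρ₀)/Δz = 9.8 × 4.109 × 10⁻⁴ / 63 = 6.3918 × 10⁻⁵ s⁻².
N = √(6.3918 × 10⁻⁵) = 7.9949 × 10⁻³ rad s⁻¹ → T = 2π/N = 785.90 s = 13.098 min ≈ 13.1 min.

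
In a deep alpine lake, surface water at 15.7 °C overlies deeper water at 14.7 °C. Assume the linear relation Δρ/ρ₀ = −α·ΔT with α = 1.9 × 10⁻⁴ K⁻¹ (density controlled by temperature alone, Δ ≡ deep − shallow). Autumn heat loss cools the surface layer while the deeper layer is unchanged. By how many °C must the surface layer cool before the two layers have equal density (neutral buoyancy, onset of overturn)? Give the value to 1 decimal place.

With temperature the only control, equal density requires T_surf′ = T_deep.
T_surf′ = 14.7 °C.
Cooling required: 15.7 − 14.7 = 1.0 °C.

1.0 °C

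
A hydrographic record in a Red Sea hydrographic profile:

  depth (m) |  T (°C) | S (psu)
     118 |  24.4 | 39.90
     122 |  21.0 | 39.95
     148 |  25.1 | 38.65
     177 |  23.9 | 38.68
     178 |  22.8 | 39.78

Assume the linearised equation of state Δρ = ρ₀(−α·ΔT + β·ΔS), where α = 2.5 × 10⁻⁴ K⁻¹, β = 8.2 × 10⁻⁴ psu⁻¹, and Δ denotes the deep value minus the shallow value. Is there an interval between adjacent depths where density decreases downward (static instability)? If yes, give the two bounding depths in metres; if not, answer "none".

122–148 m

Evaluate Δρ/ρ₀ = −αΔT + βΔS across each adjacent pair:
  118–122 m: −αΔT+βΔS = −(2.5 × 10⁻⁴)(-3.4)+(8.2 × 10⁻⁴)(+0.05) = 8.9 × 10⁻⁴ → stable
  122–148 m: −αΔT+βΔS = −(2.5 × 10⁻⁴)(+4.1)+(8.2 × 10⁻⁴)(-1.30) = -2.1 × 10⁻³ → UNSTABLE
  148–177 m: −αΔT+βΔS = −(2.5 × 10⁻⁴)(-1.2)+(8.2 × 10⁻⁴)(+0.03) = 3.2 × 10⁻⁴ → stable
  177–178 m: −αΔT+βΔS = −(2.5 × 10⁻⁴)(-1.1)+(8.2 × 10⁻⁴)(+1.10) = 1.2 × 10⁻³ → stable
The 122–148 m interval has Δρ < 0: lighter water underlies denser water.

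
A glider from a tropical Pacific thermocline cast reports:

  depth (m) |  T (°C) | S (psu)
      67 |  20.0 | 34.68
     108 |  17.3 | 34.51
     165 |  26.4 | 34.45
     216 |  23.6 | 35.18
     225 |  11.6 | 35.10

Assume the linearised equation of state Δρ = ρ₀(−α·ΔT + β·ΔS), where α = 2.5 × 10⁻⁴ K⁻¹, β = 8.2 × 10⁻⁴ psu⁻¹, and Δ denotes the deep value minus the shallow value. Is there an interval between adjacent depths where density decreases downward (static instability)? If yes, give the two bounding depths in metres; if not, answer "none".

108–165 m

Evaluate Δρ/ρ₀ = −αΔT + βΔS across each adjacent pair:
  67–108 m: −αΔT+βΔS = −(2.5 × 10⁻⁴)(-2.7)+(8.2 × 10⁻⁴)(-0.17) = 5.4 × 10⁻⁴ → stable
  108–165 m: −αΔT+βΔS = −(2.5 × 10⁻⁴)(+9.1)+(8.2 × 10⁻⁴)(-0.06) = -2.3 × 10⁻³ → UNSTABLE
  165–216 m: −αΔT+βΔS = −(2.5 × 10⁻⁴)(-2.8)+(8.2 × 10⁻⁴)(+0.73) = 1.3 × 10⁻³ → stable
  216–225 m: −αΔT+βΔS = −(2.5 × 10⁻⁴)(-12.0)+(8.2 × 10⁻⁴)(-0.08) = 2.9 × 10⁻³ → stable
The 108–165 m interval has Δρ < 0: lighter water underlies denser water.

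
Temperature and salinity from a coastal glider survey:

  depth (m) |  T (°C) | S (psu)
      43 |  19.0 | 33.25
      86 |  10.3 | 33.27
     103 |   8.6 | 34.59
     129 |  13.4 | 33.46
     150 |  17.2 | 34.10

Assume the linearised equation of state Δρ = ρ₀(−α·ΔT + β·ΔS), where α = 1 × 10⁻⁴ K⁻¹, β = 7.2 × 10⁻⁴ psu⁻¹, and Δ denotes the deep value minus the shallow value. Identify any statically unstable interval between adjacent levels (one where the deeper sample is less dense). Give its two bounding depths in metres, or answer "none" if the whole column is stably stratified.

103–129 m

Evaluate Δρ/ρ₀ = −αΔT + βΔS across each adjacent pair:
  43–86 m: −αΔT+βΔS = −(1 × 10⁻⁴)(-8.7)+(7.2 × 10⁻⁴)(+0.02) = 8.8 × 10⁻⁴ → stable
  86–103 m: −αΔT+βΔS = −(1 × 10⁻⁴)(-1.7)+(7.2 × 10⁻⁴)(+1.32) = 1.1 × 10⁻³ → stable
  103–129 m: −αΔT+βΔS = −(1 × 10⁻⁴)(+4.8)+(7.2 × 10⁻⁴)(-1.13) = -1.3 × 10⁻³ → UNSTABLE
  129–150 m: −αΔT+βΔS = −(1 × 10⁻⁴)(+3.8)+(7.2 × 10⁻⁴)(+0.64) = 8.1 × 10⁻⁵ → stable
The 103–129 m interval has Δρ < 0: lighter water underlies denser water.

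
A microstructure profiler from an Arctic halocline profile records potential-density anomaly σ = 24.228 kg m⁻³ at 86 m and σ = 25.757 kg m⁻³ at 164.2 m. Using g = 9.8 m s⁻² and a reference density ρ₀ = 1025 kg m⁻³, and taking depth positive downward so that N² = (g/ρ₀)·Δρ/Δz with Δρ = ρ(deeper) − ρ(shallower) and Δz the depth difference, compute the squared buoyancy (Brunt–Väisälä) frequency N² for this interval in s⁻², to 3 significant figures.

1.87 × 10⁻⁴ s⁻²

Δρ = 1025.757 − 1024.228 = 1.529 kg m⁻³ over Δz = 164.2 − 86 = 78.2 m.
N² = (9.8/1025) × (1.529/78.2) = 1.8694 × 10⁻⁴ s⁻² ≈ 1.87 × 10⁻⁴ s⁻².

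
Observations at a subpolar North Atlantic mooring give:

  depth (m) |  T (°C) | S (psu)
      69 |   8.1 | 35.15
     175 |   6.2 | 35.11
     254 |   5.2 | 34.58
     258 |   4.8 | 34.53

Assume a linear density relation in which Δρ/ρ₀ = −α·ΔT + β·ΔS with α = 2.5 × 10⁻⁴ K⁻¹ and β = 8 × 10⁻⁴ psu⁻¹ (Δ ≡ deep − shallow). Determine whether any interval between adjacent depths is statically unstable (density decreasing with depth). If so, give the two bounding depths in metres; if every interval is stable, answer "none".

175–254 m

Evaluate Δρ/ρ₀ = −αΔT + βΔS across each adjacent pair:
  69–175 m: −αΔT+βΔS = −(2.5 × 10⁻⁴)(-1.9)+(8 × 10⁻⁴)(-0.04) = 4.4 × 10⁻⁴ → stable
  175–254 m: −αΔT+βΔS = −(2.5 × 10⁻⁴)(-1.0)+(8 × 10⁻⁴)(-0.53) = -1.7 × 10⁻⁴ → UNSTABLE
  254–258 m: −αΔT+βΔS = −(2.5 × 10⁻⁴)(-0.4)+(8 × 10⁻⁴)(-0.05) = 6.0 × 10⁻⁵ → stable
The 175–254 m interval has Δρ < 0: lighter water underlies denser water.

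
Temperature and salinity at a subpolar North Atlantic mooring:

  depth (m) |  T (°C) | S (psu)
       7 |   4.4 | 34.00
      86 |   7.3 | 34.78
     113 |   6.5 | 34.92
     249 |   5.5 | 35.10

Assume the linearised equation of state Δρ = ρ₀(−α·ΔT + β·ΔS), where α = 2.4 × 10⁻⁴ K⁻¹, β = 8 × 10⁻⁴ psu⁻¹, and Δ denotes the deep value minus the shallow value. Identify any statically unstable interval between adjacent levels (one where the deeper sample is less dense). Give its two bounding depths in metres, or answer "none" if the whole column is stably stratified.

7–86 m

Evaluate Δρ/ρ₀ = −αΔT + βΔS across each adjacent pair:
  7–86 m: −αΔT+βΔS = −(2.4 × 10⁻⁴)(+2.9)+(8 × 10⁻⁴)(+0.78) = -7.2 × 10⁻⁵ → UNSTABLE
  86–113 m: −αΔT+βΔS = −(2.4 × 10⁻⁴)(-0.8)+(8 × 10⁻⁴)(+0.14) = 3.0 × 10⁻⁴ → stable
  113–249 m: −αΔT+βΔS = −(2.4 × 10⁻⁴)(-1.0)+(8 × 10⁻⁴)(+0.18) = 3.8 × 10⁻⁴ → stable
The 7–86 m interval has Δρ < 0: lighter water underlies denser water.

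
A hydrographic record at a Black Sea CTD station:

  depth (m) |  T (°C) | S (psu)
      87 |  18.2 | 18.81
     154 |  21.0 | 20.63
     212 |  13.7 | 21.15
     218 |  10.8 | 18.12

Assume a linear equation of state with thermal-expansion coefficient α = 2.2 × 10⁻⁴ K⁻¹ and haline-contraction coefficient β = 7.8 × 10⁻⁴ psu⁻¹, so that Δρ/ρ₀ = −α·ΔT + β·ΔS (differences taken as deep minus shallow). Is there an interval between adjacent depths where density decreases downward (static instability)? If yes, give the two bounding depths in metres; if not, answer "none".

Evaluate Δρ/ρ₀ = −αΔT + βΔS across each adjacent pair:
  87–154 m: −αΔT+βΔS = −(2.2 × 10⁻⁴)(+2.8)+(7.8 × 10⁻⁴)(+1.82) = 8.0 × 10⁻⁴ → stable
  154–212 m: −αΔT+βΔS = −(2.2 × 10⁻⁴)(-7.3)+(7.8 × 10⁻⁴)(+0.52) = 2.0 × 10⁻³ → stable
  212–218 m: −αΔT+βΔS = −(2.2 × 10⁻⁴)(-2.9)+(7.8 × 10⁻⁴)(-3.03) = -1.7 × 10⁻³ → UNSTABLE
The 212–218 m interval has Δρ < 0: lighter water underlies denser water.

212–218 m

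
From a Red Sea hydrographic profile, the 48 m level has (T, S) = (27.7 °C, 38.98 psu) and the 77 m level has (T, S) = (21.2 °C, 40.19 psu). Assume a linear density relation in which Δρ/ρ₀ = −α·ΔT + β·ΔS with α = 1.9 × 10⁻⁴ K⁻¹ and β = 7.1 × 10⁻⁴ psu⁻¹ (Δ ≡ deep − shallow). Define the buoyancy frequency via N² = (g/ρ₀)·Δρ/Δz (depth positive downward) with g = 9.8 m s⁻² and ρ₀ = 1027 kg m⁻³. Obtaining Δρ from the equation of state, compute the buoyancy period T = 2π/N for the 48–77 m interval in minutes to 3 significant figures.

ΔT = -6.5 K, ΔS = +1.21 psu (deep − shallow).
Δρ/ρ₀ = −αΔT + βΔS = 1.235 × 10⁻³ + 8.591 × 10⁻⁴ = 2.0941 × 10⁻³, so Δρ ≈ 2.151 kg m⁻³.
N² = (g/ρ₀)·Δρ/Δz = g·(Δρ/ρ₀)/Δz = 9.8 × 2.0941 × 10⁻³ / 29 = 7.0766 × 10⁻⁴ s⁻².
N = √(7.0766 × 10⁻⁴) = 0.026602 rad s⁻¹ → T = 2π/N = 236.19 s = 3.9365 min ≈ 3.94 min.

3.94 min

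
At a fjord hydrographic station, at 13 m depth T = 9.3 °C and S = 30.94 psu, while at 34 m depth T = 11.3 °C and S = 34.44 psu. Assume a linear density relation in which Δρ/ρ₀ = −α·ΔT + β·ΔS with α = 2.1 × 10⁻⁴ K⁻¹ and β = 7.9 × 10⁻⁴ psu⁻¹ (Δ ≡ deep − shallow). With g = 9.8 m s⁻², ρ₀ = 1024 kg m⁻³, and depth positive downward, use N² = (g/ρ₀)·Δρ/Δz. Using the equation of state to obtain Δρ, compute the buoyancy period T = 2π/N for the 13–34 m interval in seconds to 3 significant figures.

ΔT = +2.0 K, ΔS = +3.50 psu (deep − shallow).
Δρ/ρ₀ = −αΔT + βΔS = -4.20 × 10⁻⁴ + 2.765 × 10⁻³ = 2.345 × 10⁻³, so Δρ ≈ 2.401 kg m⁻³.
N² = (g/ρ₀)·Δρ/Δz = g·(Δρ/ρ₀)/Δz = 9.8 × 2.345 × 10⁻³ / 21 = 1.0943 × 10⁻³ s⁻².
N = √(1.0943 × 10⁻³) = 0.033080 rad s⁻¹ → T = 2π/N = 189.94 s ≈ 190 s.

190 s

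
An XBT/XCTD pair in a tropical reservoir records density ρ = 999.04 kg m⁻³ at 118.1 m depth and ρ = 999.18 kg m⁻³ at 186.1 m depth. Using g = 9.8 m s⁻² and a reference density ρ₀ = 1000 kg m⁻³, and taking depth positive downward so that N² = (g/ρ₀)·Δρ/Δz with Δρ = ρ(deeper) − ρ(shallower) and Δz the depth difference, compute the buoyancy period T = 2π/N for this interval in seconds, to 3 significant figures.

1.40 × 10³ s

Δρ = 999.18 − 999.04 = 0.14 kg m⁻³ over Δz = 186.1 − 118.1 = 68 m.
N² = (9.8/1000) × (0.14/68) = 2.0176 × 10⁻⁵ s⁻².
N = √(2.0176 × 10⁻⁵) = 4.4918 × 10⁻³ rad s⁻¹, so T = 2π/N = 1.3988 × 10³ s ≈ 1.40 × 10³ s.
A positive N² confirms static stability across the interval.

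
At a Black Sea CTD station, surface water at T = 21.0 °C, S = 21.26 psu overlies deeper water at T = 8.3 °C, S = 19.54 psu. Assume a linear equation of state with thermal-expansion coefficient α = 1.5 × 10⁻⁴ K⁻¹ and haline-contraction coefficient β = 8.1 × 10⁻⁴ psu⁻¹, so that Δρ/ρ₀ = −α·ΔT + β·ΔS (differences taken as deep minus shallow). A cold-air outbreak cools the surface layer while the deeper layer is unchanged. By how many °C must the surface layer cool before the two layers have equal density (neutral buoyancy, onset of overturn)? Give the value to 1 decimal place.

Neutral buoyancy requires Δρ = 0, i.e. −α(T_deep − T_surf′) + β(S_deep − S_surf) = 0.
T_surf′ = T_deep − (β/α)·ΔS = 8.3 − (8.1 × 10⁻⁴/1.5 × 10⁻⁴)·(-1.72) = 17.588 °C.
Cooling required: 21.0 − (17.588) = 3.412 °C.

3.4 °C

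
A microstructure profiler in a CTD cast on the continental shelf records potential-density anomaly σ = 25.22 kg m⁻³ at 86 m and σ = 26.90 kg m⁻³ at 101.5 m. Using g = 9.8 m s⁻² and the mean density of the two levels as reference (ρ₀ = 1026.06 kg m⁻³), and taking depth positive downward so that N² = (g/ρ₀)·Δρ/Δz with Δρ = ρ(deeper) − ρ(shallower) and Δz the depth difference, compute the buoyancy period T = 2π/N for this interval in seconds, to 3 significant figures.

195 s

Δρ = 1026.90 − 1025.22 = 1.68 kg m⁻³ over Δz = 101.5 − 86 = 15.5 m.
N² = (9.8/1026.06) × (1.68/15.5) = 1.0352 × 10⁻³ s⁻².
N = √(1.0352 × 10⁻³) = 0.032175 rad s⁻¹, so T = 2π/N = 195.28 s ≈ 195 s.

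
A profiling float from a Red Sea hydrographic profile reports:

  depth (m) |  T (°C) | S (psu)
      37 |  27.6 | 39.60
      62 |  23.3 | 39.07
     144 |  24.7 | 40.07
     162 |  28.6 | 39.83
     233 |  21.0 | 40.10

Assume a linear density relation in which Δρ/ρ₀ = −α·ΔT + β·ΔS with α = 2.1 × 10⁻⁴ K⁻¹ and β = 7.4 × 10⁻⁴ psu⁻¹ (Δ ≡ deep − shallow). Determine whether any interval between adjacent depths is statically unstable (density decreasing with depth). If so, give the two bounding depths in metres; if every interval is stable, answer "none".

Evaluate Δρ/ρ₀ = −αΔT + βΔS across each adjacent pair:
  37–62 m: −αΔT+βΔS = −(2.1 × 10⁻⁴)(-4.3)+(7.4 × 10⁻⁴)(-0.53) = 5.1 × 10⁻⁴ → stable
  62–144 m: −αΔT+βΔS = −(2.1 × 10⁻⁴)(+1.4)+(7.4 × 10⁻⁴)(+1.00) = 4.5 × 10⁻⁴ → stable
  144–162 m: −αΔT+βΔS = −(2.1 × 10⁻⁴)(+3.9)+(7.4 × 10⁻⁴)(-0.24) = -1.0 × 10⁻³ → UNSTABLE
  162–233 m: −αΔT+βΔS = −(2.1 × 10⁻⁴)(-7.6)+(7.4 × 10⁻⁴)(+0.27) = 1.8 × 10⁻³ → stable
The 144–162 m interval has Δρ < 0: lighter water underlies denser water.

144–162 m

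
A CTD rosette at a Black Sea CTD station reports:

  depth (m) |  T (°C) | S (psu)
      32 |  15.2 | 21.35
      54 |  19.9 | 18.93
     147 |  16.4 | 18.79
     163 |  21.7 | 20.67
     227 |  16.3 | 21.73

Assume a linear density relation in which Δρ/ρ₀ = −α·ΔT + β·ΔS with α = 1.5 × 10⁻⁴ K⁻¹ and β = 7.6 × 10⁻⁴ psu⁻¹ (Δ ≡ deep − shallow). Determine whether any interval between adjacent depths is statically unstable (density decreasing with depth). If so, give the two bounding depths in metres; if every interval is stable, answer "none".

32–54 m

Evaluate Δρ/ρ₀ = −αΔT + βΔS across each adjacent pair:
  32–54 m: −αΔT+βΔS = −(1.5 × 10⁻⁴)(+4.7)+(7.6 × 10⁻⁴)(-2.42) = -2.5 × 10⁻³ → UNSTABLE
  54–147 m: −αΔT+βΔS = −(1.5 × 10⁻⁴)(-3.5)+(7.6 × 10⁻⁴)(-0.14) = 4.2 × 10⁻⁴ → stable
  147–163 m: −αΔT+βΔS = −(1.5 × 10⁻⁴)(+5.3)+(7.6 × 10⁻⁴)(+1.88) = 6.3 × 10⁻⁴ → stable
  163–227 m: −αΔT+βΔS = −(1.5 × 10⁻⁴)(-5.4)+(7.6 × 10⁻⁴)(+1.06) = 1.6 × 10⁻³ → stable
The 32–54 m interval has Δρ < 0: lighter water underlies denser water.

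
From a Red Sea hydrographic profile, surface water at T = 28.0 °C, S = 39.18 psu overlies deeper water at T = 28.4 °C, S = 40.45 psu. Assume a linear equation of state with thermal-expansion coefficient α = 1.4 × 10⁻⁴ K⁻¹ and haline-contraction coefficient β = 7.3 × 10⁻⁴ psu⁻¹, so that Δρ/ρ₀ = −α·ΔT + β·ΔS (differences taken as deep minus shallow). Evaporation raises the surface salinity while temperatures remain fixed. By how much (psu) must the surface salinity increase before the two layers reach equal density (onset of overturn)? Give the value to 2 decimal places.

1.19 psu

Neutral buoyancy requires −α(T_deep − T_surf) + β(S_deep − S_surf′) = 0.
S_surf′ = S_deep − (α/β)·ΔT = 40.45 − (1.4 × 10⁻⁴/7.3 × 10⁻⁴)·(+0.4) = 40.3733 psu.
Increase required: 40.3733 − 39.18 = 1.1933 psu.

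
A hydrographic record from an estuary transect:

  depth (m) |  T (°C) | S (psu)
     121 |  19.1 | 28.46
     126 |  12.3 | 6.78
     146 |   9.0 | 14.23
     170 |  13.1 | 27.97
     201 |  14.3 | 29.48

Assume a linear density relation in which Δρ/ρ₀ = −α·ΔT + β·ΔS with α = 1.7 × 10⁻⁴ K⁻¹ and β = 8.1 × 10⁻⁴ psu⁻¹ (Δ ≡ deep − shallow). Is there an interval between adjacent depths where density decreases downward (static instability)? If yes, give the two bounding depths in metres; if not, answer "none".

121–126 m

Evaluate Δρ/ρ₀ = −αΔT + βΔS across each adjacent pair:
  121–126 m: −αΔT+βΔS = −(1.7 × 10⁻⁴)(-6.8)+(8.1 × 10⁻⁴)(-21.68) = -0.016 → UNSTABLE
  126–146 m: −αΔT+βΔS = −(1.7 × 10⁻⁴)(-3.3)+(8.1 × 10⁻⁴)(+7.45) = 6.6 × 10⁻³ → stable
  146–170 m: −αΔT+βΔS = −(1.7 × 10⁻⁴)(+4.1)+(8.1 × 10⁻⁴)(+13.74) = 0.010 → stable
  170–201 m: −αΔT+βΔS = −(1.7 × 10⁻⁴)(+1.2)+(8.1 × 10⁻⁴)(+1.51) = 1.0 × 10⁻³ → stable
The 121–126 m interval has Δρ < 0: lighter water underlies denser water.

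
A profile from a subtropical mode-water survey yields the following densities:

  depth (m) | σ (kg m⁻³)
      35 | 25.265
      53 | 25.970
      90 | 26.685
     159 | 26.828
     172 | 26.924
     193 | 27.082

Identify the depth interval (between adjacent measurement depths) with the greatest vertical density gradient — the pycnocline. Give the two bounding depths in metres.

35–53 m

Compute the density gradient over each adjacent pair:
  35–53 m: Δρ/Δz = 0.705/18 = 0.039 kg m⁻⁴
  53–90 m: Δρ/Δz = 0.715/37 = 0.019 kg m⁻⁴
  90–159 m: Δρ/Δz = 0.143/69 = 2.1 × 10⁻³ kg m⁻⁴
  159–172 m: Δρ/Δz = 0.096/13 = 7.4 × 10⁻³ kg m⁻⁴
  172–193 m: Δρ/Δz = 0.158/21 = 7.5 × 10⁻³ kg m⁻⁴
The largest gradient is in the 35–53 m interval — the pycnocline.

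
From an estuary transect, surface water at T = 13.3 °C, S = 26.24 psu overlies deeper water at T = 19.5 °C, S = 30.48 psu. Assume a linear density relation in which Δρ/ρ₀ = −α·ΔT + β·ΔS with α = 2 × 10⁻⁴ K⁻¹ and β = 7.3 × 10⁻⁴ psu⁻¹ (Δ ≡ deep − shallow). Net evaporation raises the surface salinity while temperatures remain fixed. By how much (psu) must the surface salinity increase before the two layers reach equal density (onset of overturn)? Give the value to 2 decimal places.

Neutral buoyancy requires −α(T_deep − T_surf) + β(S_deep − S_surf′) = 0.
S_surf′ = S_deep − (α/β)·ΔT = 30.48 − (2 × 10⁻⁴/7.3 × 10⁻⁴)·(+6.2) = 28.7814 psu.
Increase required: 28.7814 − 26.24 = 2.5414 psu.

2.54 psu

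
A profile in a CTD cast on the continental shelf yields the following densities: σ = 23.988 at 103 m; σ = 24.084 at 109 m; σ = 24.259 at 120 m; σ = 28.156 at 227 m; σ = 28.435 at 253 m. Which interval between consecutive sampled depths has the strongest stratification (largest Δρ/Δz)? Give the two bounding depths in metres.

Compute the density gradient over each adjacent pair:
  103–109 m: Δρ/Δz = 0.096/6 = 0.016 kg m⁻⁴
  109–120 m: Δρ/Δz = 0.175/11 = 0.016 kg m⁻⁴
  120–227 m: Δρ/Δz = 3.897/107 = 0.036 kg m⁻⁴
  227–253 m: Δρ/Δz = 0.279/26 = 0.011 kg m⁻⁴
The largest gradient is in the 120–227 m interval — the pycnocline.

120–227 m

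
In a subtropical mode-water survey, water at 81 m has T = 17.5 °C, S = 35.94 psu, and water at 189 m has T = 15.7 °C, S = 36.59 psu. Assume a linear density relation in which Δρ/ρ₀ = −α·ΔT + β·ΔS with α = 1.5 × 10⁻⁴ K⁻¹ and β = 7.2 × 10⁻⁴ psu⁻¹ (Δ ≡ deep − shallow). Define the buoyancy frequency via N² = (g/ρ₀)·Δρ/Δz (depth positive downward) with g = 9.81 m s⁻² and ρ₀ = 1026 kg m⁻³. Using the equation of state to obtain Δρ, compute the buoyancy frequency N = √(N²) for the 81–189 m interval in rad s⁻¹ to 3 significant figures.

ΔT = -1.8 K, ΔS = +0.65 psu (deep − shallow).
Δρ/ρ₀ = −αΔT + βΔS = 2.70 × 10⁻⁴ + 4.68 × 10⁻⁴ = 7.38 × 10⁻⁴, so Δρ ≈ 0.7572 kg m⁻³.
N² = (g/ρ₀)·Δρ/Δz = g·(Δρ/ρ₀)/Δz = 9.81 × 7.38 × 10⁻⁴ / 108 = 6.7035 × 10⁻⁵ s⁻².
N = √(6.7035 × 10⁻⁵) = 8.1875 × 10⁻³ rad s⁻¹ ≈ 8.19 × 10⁻³ rad s⁻¹.

8.19 × 10⁻³ rad s⁻¹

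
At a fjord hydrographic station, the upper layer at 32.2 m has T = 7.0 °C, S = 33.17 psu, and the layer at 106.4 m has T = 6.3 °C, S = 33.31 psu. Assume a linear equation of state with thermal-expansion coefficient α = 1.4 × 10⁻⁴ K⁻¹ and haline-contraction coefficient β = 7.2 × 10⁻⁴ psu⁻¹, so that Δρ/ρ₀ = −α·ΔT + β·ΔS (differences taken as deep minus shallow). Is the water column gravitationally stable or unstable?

ΔT = 6.3 − 7.0 = -0.7 K and ΔS = 33.31 − 33.17 = +0.14 psu (deep − shallow).
−αΔT = 9.80 × 10⁻⁵; βΔS = 1.008 × 10⁻⁴; sum Δρ/ρ₀ = 1.988 × 10⁻⁴.
Δρ/ρ₀ > 0, so Δρ > 0: deeper water is denser → statically stable.

stable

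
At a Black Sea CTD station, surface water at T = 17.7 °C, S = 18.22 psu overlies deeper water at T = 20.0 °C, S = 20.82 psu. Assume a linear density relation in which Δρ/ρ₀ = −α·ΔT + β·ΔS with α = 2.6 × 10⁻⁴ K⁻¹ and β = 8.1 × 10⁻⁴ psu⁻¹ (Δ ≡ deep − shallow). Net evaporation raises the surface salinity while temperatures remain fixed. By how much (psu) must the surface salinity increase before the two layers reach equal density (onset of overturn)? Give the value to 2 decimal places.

Neutral buoyancy requires −α(T_deep − T_surf) + β(S_deep − S_surf′) = 0.
S_surf′ = S_deep − (α/β)·ΔT = 20.82 − (2.6 × 10⁻⁴/8.1 × 10⁻⁴)·(+2.3) = 20.0817 psu.
Increase required: 20.0817 − 18.22 = 1.8617 psu.

1.86 psu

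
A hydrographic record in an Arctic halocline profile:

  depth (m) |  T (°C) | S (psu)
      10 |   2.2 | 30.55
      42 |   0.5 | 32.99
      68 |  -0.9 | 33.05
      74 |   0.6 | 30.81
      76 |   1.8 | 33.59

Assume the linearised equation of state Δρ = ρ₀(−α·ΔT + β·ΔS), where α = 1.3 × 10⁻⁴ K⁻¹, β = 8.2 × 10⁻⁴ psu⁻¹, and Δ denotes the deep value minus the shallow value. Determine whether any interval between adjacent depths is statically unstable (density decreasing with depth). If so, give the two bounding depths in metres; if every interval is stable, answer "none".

Evaluate Δρ/ρ₀ = −αΔT + βΔS across each adjacent pair:
  10–42 m: −αΔT+βΔS = −(1.3 × 10⁻⁴)(-1.7)+(8.2 × 10⁻⁴)(+2.44) = 2.2 × 10⁻³ → stable
  42–68 m: −αΔT+βΔS = −(1.3 × 10⁻⁴)(-1.4)+(8.2 × 10⁻⁴)(+0.06) = 2.3 × 10⁻⁴ → stable
  68–74 m: −αΔT+βΔS = −(1.3 × 10⁻⁴)(+1.5)+(8.2 × 10⁻⁴)(-2.24) = -2.0 × 10⁻³ → UNSTABLE
  74–76 m: −αΔT+βΔS = −(1.3 × 10⁻⁴)(+1.2)+(8.2 × 10⁻⁴)(+2.78) = 2.1 × 10⁻³ → stable
The 68–74 m interval has Δρ < 0: lighter water underlies denser water.

68–74 m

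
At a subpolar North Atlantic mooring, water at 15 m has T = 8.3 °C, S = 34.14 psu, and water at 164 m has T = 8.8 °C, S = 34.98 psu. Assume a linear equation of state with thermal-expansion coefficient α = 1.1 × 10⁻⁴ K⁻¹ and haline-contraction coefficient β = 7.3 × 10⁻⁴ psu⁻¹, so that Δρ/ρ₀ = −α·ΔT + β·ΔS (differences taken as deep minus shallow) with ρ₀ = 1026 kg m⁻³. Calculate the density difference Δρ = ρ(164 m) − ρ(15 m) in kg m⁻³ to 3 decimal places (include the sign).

ΔT = +0.5 K, ΔS = +0.84 psu (deep − shallow).
Δρ/ρ₀ = −(1.1 × 10⁻⁴)(+0.5) + (7.3 × 10⁻⁴)(+0.84) = 5.582 × 10⁻⁴.
Δρ = 1026 × (5.582 × 10⁻⁴) = +0.573 kg m⁻³.
Positive Δρ: denser below, stable.

+0.573 kg m⁻³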